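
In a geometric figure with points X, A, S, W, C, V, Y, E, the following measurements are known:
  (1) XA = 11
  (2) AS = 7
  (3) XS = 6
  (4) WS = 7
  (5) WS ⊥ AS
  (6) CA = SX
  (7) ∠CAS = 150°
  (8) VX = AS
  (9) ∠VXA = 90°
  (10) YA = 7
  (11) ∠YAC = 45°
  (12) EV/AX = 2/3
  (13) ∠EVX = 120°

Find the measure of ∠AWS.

Step 1: By the law of cosines on triangle WSA: WA² = 7² + 7² − 2·7·7·cos(90°) = 98, so WA = 7·√2.
Step 2: By the inverse law of cosines on triangle AWS: cos(∠AWS) = ((7·√2)² + 7² − 7²) / (2·7·√2·7) = 98/138.59 = 0.7071, so ∠AWS = 45°.

Therefore, the measure of angle ∠AWS = 45°.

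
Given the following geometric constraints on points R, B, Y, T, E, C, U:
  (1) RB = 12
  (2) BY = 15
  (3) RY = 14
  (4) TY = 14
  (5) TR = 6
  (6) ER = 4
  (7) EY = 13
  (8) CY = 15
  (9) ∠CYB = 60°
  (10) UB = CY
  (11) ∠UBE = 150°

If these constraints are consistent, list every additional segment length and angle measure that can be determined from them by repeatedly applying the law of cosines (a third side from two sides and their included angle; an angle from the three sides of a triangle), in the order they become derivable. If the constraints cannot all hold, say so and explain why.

The constraints are consistent. Derivable facts, in order:
After 1 step:
- BC = 15
- ∠BRY = 69.99°
- ∠BYR = 48.74°
- ∠ERY = 67.42°
- ∠EYR = 16.51°
- ∠RBY = 61.28°
- ∠REY = 96.07°
- ∠RTY = 77.63°
- ∠RYT = 24.75°
- ∠TRY = 77.63°
After 2 steps:
- ∠BCY = 60°
- ∠CBY = 60°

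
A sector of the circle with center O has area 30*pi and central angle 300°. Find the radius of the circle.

Sector area A = πr² × θ/360, so r² = 360A / (πθ).
r² = 360 × 30*pi / (π × 300)
r² = 36
r = 6

6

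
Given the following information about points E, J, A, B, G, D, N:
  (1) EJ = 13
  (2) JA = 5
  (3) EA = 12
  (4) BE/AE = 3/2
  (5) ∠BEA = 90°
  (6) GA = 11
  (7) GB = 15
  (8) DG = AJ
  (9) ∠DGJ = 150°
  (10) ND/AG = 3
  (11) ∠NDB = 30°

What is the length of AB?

From the given relations: BE = 3/2·AE = 3/2·12 = 18.
Step 1: By the law of cosines on triangle AEB: AB² = 12² + 18² − 2·12·18·cos(90°) = 468, so AB = 6·√13.

Therefore, the length of AB = 6·√13.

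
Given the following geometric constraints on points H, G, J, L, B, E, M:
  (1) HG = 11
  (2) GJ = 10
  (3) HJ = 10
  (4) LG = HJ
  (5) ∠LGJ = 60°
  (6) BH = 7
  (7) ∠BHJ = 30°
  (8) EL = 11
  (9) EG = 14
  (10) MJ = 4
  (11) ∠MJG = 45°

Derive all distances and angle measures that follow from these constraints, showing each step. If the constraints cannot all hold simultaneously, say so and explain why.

The constraints are consistent.

From the given relations:
  LG = HJ = 10

Step 1: From GJ = 10, JM = 4, and ∠GJM = 45°, by the law of cosines:
  GM² = GJ² + JM² - 2·GJ·JM·cos(45°) = 100 + 16 - 56.57 = 59.43
  GM ≈ 7.71

Step 2: From JG = 10, GL = 10, and ∠JGL = 60°, by the law of cosines:
  JL² = JG² + GL² - 2·JG·GL·cos(60°) = 100 + 100 - 100 = 100
  JL = 10

Step 3: From JH = 10, HB = 7, and ∠JHB = 30°, by the law of cosines:
  JB² = JH² + HB² - 2·JH·HB·cos(30°) = 100 + 49 - 121.2 = 27.76
  JB ≈ 5.27

Step 4: From HG = 11, HJ = 10, GJ = 10, by the inverse law of cosines:
  cos(∠GHJ) = (HG² + HJ² - GJ²) / (2·HG·HJ)
  ∠GHJ = 56.63°

Step 5: From GE = 14, GL = 10, EL = 11, by the inverse law of cosines:
  cos(∠EGL) = (GE² + GL² - EL²) / (2·GE·GL)
  ∠EGL = 51.32°

Step 6: From GH = 11, GJ = 10, HJ = 10, by the inverse law of cosines:
  cos(∠HGJ) = (GH² + GJ² - HJ²) / (2·GH·GJ)
  ∠HGJ = 56.63°

Step 7: From JG = 10, JH = 10, GH = 11, by the inverse law of cosines:
  cos(∠GJH) = (JG² + JH² - GH²) / (2·JG·JH)
  ∠GJH = 66.73°

Step 8: From LE = 11, LG = 10, EG = 14, by the inverse law of cosines:
  cos(∠ELG) = (LE² + LG² - EG²) / (2·LE·LG)
  ∠ELG = 83.48°

Step 9: From EG = 14, EL = 11, GL = 10, by the inverse law of cosines:
  cos(∠GEL) = (EG² + EL² - GL²) / (2·EG·EL)
  ∠GEL = 45.21°

Step 10: From GJ = 10, GM = 7.71, JM = 4, by the inverse law of cosines:
  cos(∠JGM) = (GJ² + GM² - JM²) / (2·GJ·GM)
  ∠JGM = 21.52°

Step 11: From JB = 5.27, JH = 10, BH = 7, by the inverse law of cosines:
  cos(∠BJH) = (JB² + JH² - BH²) / (2·JB·JH)
  ∠BJH = 41.63°

Step 12: From JG = 10, JL = 10, GL = 10, by the inverse law of cosines:
  cos(∠GJL) = (JG² + JL² - GL²) / (2·JG·JL)
  ∠GJL = 60°

Step 13: From LG = 10, LJ = 10, GJ = 10, by the inverse law of cosines:
  cos(∠GLJ) = (LG² + LJ² - GJ²) / (2·LG·LJ)
  ∠GLJ = 60°

Step 14: From BH = 7, BJ = 5.27, HJ = 10, by the inverse law of cosines:
  cos(∠HBJ) = (BH² + BJ² - HJ²) / (2·BH·BJ)
  ∠HBJ = 108.37°

Step 15: From MG = 7.71, MJ = 4, GJ = 10, by the inverse law of cosines:
  cos(∠GMJ) = (MG² + MJ² - GJ²) / (2·MG·MJ)
  ∠GMJ = 113.48°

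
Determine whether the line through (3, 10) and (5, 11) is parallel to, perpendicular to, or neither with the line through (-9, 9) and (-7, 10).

Slope of line 1: m1 = (11 - 10)/(5 - 3) = 1/2 = 1/2
Slope of line 2: m2 = (10 - 9)/(-7 - -9) = 1/2 = 1/2
Since m1 = m2 = 1/2, the lines are parallel.

Parallel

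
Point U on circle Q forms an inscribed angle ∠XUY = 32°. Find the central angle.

Central angle = 2 × 32° = 64° (inscribed angle theorem).

64°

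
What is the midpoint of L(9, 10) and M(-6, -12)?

The midpoint is the average of the coordinates:
x: (9 + -6)/2 = 3/2
y: (10 + -12)/2 = -1
Midpoint = (3/2, -1)

(3/2, -1)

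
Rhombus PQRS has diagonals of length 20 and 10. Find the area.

The diagonals of a rhombus divide it into four right triangles.
Each triangle has legs 20/ 2 = 10 and 10/2 = 5, so each has area (1/2)*10*5 = 25.
Four such triangles give total area = (d1 * d2) / 2 = 100.

100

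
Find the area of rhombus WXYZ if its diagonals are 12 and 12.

The diagonals of a rhombus divide it into four right triangles.
Each triangle has legs 12/ 2 = 6 and 12/2 = 6, so each has area (1/2)*6*6 = 18.
Four such triangles give total area = (d1 * d2) / 2 = 72.

72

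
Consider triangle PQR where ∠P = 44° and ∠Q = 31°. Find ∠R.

By the triangle angle sum property, the three interior angles of any triangle add up to 180°.
We know angle P = 44° and angle Q = 31°, so their sum is 75°.
Therefore angle R = 180° - 75° = 105°.

105 degrees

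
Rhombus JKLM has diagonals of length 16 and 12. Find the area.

Area = (16 * 12) / 2 = 192 / 2 = 96

96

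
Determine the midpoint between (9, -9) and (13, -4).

The midpoint is the average of the coordinates:
x: (9 + 13)/2 = 11
y: (-9 + -4)/2 = -13/2
Midpoint = (11, -13/2)

(11, -13/2)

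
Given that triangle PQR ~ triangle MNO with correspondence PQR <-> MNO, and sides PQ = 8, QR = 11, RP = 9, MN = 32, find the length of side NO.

Similar triangles have proportional sides. Setting up the proportion:
MN / PQ = NO / QR
32 / 8 = NO / 11
NO = 11 * 32 / 8 = 44.

44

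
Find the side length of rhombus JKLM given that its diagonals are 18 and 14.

Half-diagonals are 9 and 7. side = sqrt(9^2 + 7^2) = sqrt(130)

sqrt(130)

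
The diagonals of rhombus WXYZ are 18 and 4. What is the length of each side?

The diagonals of a rhombus bisect each other at right angles.
Half-diagonals: 18/2 = 9 and 4/2 = 2
side = sqrt(9^2 + 2^2)
side = sqrt(81 + 4)
side = sqrt(85)

sqrt(85)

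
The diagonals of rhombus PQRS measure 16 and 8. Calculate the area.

Area of a rhombus = (d1 * d2) / 2
Area = (16 * 8) / 2
Area = 128 / 2
Area = 64

64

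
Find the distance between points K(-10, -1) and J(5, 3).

The horizontal distance is |5 - -10| = 15 and the vertical distance is |3 - -1| = 4.
By the Pythagorean theorem, d = sqrt(15^2 + 4^2) = sqrt(241).

sqrt(241)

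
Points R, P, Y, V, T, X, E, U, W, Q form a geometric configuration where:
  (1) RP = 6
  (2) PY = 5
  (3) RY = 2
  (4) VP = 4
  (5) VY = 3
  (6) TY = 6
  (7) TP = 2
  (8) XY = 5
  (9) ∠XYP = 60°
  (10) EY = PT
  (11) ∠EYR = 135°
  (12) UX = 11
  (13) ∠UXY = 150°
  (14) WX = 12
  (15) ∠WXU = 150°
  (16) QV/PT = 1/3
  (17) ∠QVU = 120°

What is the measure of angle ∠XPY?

Step 1: By the law of cosines on triangle PYX: PX² = 5² + 5² − 2·5·5·cos(60°) = 25, so PX = 5.
Step 2: By the inverse law of cosines on triangle XPY: cos(∠XPY) = (5² + 5² − 5²) / (2·5·5) = 25/50 = 0.5, so ∠XPY = 60°.

Therefore, the measure of angle ∠XPY = 60°.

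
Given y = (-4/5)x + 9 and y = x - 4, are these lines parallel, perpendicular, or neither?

Slope of line 1: m1 = -4/5
Slope of line 2: m2 = 1
m1 != m2 and m1*m2 = -4/5 != -1. Neither.

Neither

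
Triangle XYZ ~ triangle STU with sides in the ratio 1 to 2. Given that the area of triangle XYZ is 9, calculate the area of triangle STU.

For similar figures, the area ratio equals the square of the side ratio.
Side ratio (XYZ to STU) = 1:2, so area ratio = 1^2:2^2 = 1:4.
If the area of XYZ is 9, then the area of STU = 9 * (4/1) = 36.

36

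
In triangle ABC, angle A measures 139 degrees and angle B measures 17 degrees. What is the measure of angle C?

By the triangle angle sum property, the three interior angles of any triangle add up to 180°.
We know angle A = 139° and angle B = 17°, so their sum is 156°.
Therefore angle C = 180° - 156° = 24°.

24 degrees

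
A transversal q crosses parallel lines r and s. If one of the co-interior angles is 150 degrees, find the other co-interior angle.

Co-interior angles sum to 180: 180 - 150 = 30 degrees.

30 degrees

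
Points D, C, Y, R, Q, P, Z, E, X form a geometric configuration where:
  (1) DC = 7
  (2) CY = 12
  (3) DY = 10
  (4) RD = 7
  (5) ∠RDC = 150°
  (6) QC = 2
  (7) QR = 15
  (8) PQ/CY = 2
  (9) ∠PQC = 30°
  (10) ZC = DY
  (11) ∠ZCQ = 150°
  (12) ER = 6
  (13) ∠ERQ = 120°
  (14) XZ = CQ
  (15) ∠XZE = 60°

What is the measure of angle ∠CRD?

Step 1: By the law of cosines on triangle RDC: RC² = 7² + 7² − 2·7·7·cos(150°) = 182.87, so RC ≈ 13.52.
Step 2: By the inverse law of cosines on triangle CRD: cos(∠CRD) = (13.52² + 7² − 7²) / (2·13.52·7) = 182.87/189.32 = 0.9659, so ∠CRD = 15°.

Therefore, the measure of angle ∠CRD = 15°.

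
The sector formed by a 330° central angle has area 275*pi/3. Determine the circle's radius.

The sector covers 330°/360° = 11/12 of the full circle.
Full circle area = 275*pi/3 / 11/12 = 100*pi.
Since full area = πr², we get r² = 100*pi/π = 100, so r = 10.

10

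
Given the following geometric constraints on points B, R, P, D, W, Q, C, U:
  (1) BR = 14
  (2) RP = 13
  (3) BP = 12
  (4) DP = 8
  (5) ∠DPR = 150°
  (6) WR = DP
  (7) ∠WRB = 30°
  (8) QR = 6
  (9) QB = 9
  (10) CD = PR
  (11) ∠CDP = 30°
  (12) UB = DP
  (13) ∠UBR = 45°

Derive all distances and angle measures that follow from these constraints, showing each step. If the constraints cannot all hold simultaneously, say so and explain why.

The constraints are consistent.

From the given relations:
  WR = DP = 8
  CD = PR = 13
  UB = DP = 8

Step 1: From BR = 14, RW = 8, and ∠BRW = 30°, by the law of cosines:
  BW² = BR² + RW² - 2·BR·RW·cos(30°) = 196 + 64 - 194 = 66.01
  BW ≈ 8.12

Step 2: From RP = 13, PD = 8, and ∠RPD = 150°, by the law of cosines:
  RD² = RP² + PD² - 2·RP·PD·cos(150°) = 169 + 64 + 180.1 = 413.1
  RD ≈ 20.33

Step 3: From RB = 14, BU = 8, and ∠RBU = 45°, by the law of cosines:
  RU² = RB² + BU² - 2·RB·BU·cos(45°) = 196 + 64 - 158.4 = 101.6
  RU ≈ 10.08

Step 4: From PD = 8, DC = 13, and ∠PDC = 30°, by the law of cosines:
  PC² = PD² + DC² - 2·PD·DC·cos(30°) = 64 + 169 - 180.1 = 52.87
  PC ≈ 7.27

Step 5: From BP = 12, BR = 14, PR = 13, by the inverse law of cosines:
  cos(∠PBR) = (BP² + BR² - PR²) / (2·BP·BR)
  ∠PBR = 59.41°

Step 6: From BQ = 9, BR = 14, QR = 6, by the inverse law of cosines:
  cos(∠QBR) = (BQ² + BR² - QR²) / (2·BQ·BR)
  ∠QBR = 16.99°

Step 7: From RB = 14, RP = 13, BP = 12, by the inverse law of cosines:
  cos(∠BRP) = (RB² + RP² - BP²) / (2·RB·RP)
  ∠BRP = 52.62°

Step 8: From RB = 14, RQ = 6, BQ = 9, by the inverse law of cosines:
  cos(∠BRQ) = (RB² + RQ² - BQ²) / (2·RB·RQ)
  ∠BRQ = 26°

Step 9: From PB = 12, PR = 13, BR = 14, by the inverse law of cosines:
  cos(∠BPR) = (PB² + PR² - BR²) / (2·PB·PR)
  ∠BPR = 67.98°

Step 10: From QB = 9, QR = 6, BR = 14, by the inverse law of cosines:
  cos(∠BQR) = (QB² + QR² - BR²) / (2·QB·QR)
  ∠BQR = 137.01°

Step 11: From BR = 14, BW = 8.12, RW = 8, by the inverse law of cosines:
  cos(∠RBW) = (BR² + BW² - RW²) / (2·BR·BW)
  ∠RBW = 29.49°

Step 12: From RB = 14, RU = 10.08, BU = 8, by the inverse law of cosines:
  cos(∠BRU) = (RB² + RU² - BU²) / (2·RB·RU)
  ∠BRU = 34.14°

Step 13: From RD = 20.33, RP = 13, DP = 8, by the inverse law of cosines:
  cos(∠DRP) = (RD² + RP² - DP²) / (2·RD·RP)
  ∠DRP = 11.35°

Step 14: From PC = 7.27, PD = 8, CD = 13, by the inverse law of cosines:
  cos(∠CPD) = (PC² + PD² - CD²) / (2·PC·PD)
  ∠CPD = 116.62°

Step 15: From DP = 8, DR = 20.33, PR = 13, by the inverse law of cosines:
  cos(∠PDR) = (DP² + DR² - PR²) / (2·DP·DR)
  ∠PDR = 18.65°

Step 16: From WB = 8.12, WR = 8, BR = 14, by the inverse law of cosines:
  cos(∠BWR) = (WB² + WR² - BR²) / (2·WB·WR)
  ∠BWR = 120.51°

Step 17: From CD = 13, CP = 7.27, DP = 8, by the inverse law of cosines:
  cos(∠DCP) = (CD² + CP² - DP²) / (2·CD·CP)
  ∠DCP = 33.38°

Step 18: From UB = 8, UR = 10.08, BR = 14, by the inverse law of cosines:
  cos(∠BUR) = (UB² + UR² - BR²) / (2·UB·UR)
  ∠BUR = 100.86°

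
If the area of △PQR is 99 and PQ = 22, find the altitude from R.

Rearranging the area formula Area = (1/2) * base * height:
height = 2 * Area / base = 2 * 99 / 22 = 9.

9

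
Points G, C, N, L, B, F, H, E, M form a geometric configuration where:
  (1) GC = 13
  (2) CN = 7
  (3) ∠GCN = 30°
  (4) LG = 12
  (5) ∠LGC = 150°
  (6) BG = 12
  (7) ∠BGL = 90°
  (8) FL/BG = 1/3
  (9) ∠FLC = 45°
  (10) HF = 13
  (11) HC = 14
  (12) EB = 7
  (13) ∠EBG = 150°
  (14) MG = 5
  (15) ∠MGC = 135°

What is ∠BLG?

Step 1: By the law of cosines on triangle LGB: LB² = 12² + 12² − 2·12·12·cos(90°) = 288, so LB = 12·√2.
Step 2: By the inverse law of cosines on triangle BLG: cos(∠BLG) = ((12·√2)² + 12² − 12²) / (2·12·√2·12) = 288/407.29 = 0.7071, so ∠BLG = 45°.

Therefore, the measure of angle ∠BLG = 45°.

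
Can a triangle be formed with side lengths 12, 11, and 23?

The longest side is 23. The other two sides sum to 11 + 12 = 23.
Since 23 ≤ 23, the two shorter sides cannot reach around to close the triangle.

No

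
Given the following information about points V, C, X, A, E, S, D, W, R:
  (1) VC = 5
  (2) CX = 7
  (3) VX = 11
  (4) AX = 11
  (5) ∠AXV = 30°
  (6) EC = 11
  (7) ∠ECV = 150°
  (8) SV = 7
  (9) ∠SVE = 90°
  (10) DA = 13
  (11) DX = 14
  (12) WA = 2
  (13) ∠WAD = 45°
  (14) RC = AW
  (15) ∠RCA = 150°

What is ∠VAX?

Step 1: By the law of cosines on triangle AXV: AV² = 11² + 11² − 2·11·11·cos(30°) = 32.42, so AV ≈ 5.69.
Step 2: By the inverse law of cosines on triangle VAX: cos(∠VAX) = (5.69² + 11² − 11²) / (2·5.69·11) = 32.42/125.27 = 0.2588, so ∠VAX = 75°.

Therefore, the measure of angle ∠VAX = 75°.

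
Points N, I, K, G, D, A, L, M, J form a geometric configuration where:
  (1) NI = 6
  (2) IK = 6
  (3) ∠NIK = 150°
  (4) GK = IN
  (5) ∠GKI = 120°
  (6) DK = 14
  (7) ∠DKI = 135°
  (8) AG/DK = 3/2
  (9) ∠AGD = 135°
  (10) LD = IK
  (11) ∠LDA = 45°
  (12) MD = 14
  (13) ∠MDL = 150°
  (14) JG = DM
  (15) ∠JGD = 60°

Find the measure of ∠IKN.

Step 1: By the law of cosines on triangle KIN: KN² = 6² + 6² − 2·6·6·cos(150°) = 134.35, so KN ≈ 11.59.
Step 2: By the inverse law of cosines on triangle IKN: cos(∠IKN) = (6² + 11.59² − 6²) / (2·6·11.59) = 134.35/139.09 = 0.9659, so ∠IKN = 15°.

Therefore, the measure of angle ∠IKN = 15°.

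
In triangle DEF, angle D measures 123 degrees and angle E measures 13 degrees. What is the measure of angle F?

The interior angles sum to 180°: angle F = 180 - 123 - 13 = 44°.
The triangle is obtuse (angles 123°, 13°, 44°).

44 degrees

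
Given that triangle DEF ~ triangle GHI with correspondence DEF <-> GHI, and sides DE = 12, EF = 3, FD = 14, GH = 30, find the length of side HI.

Similar triangles have proportional sides. Setting up the proportion:
GH / DE = HI / EF
30 / 12 = HI / 3
HI = 3 * 30 / 12 = 15/2.

15/2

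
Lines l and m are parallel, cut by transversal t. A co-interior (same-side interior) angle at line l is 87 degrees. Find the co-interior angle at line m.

Co-interior (same-side interior) angles are between the parallel lines on the same side of the transversal.
Unlike corresponding or alternate interior angles, they are supplementary rather than equal.
So the angle = 180 - 87 = 93 degrees.

93 degrees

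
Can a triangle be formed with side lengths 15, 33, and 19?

Check all three triangle inequalities:
15 + 33 = 48 > 19 ✓
15 + 19 = 34 > 33 ✓
33 + 19 = 52 > 15 ✓
All conditions hold, so these sides form a valid triangle.

Yes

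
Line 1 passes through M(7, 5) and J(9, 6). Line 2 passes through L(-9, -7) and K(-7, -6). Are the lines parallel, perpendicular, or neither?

Slope of line 1: m1 = (6 - 5)/(9 - 7) = 1/2 = 1/2
Slope of line 2: m2 = (-6 - -7)/(-7 - -9) = 1/2 = 1/2
Since m1 = m2 = 1/2, the lines are parallel.

Parallel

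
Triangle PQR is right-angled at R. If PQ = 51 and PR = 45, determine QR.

QR = sqrt(51^2 - 45^2) = sqrt(576) = 24

24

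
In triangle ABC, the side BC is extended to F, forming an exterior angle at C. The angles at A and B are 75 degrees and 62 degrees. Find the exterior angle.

The interior angle at C is 180 - 75 - 62 = 43 degrees.
The exterior angle and interior angle at C are supplementary:
Exterior angle = 180 - 43 = 137 degrees.

137 degrees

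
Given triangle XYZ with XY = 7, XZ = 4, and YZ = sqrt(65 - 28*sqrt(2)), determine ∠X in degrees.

By the inverse law of cosines: cos(X) = (XY² + XZ² - YZ²) / (2 × XY × XZ)
cos(X) = (7² + 4² - (sqrt(65 - 28*sqrt(2)))²) / (2 × 7 × 4)
cos(X) = (49 + 16 - (65 - 28*sqrt(2))) / 56
cos(X) = sqrt(2)/2
X = arccos(sqrt(2)/2) = 45°

45°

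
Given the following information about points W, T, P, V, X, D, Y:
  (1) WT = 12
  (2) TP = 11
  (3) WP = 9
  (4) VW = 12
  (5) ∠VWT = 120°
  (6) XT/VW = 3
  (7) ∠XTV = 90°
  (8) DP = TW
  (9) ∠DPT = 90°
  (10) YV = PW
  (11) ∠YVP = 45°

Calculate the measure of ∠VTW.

Step 1: By the law of cosines on triangle TWV: TV² = 12² + 12² − 2·12·12·cos(120°) = 432, so TV = 12·√3.
Step 2: By the inverse law of cosines on triangle VTW: cos(∠VTW) = ((12·√3)² + 12² − 12²) / (2·12·√3·12) = 432/498.83 = 0.866, so ∠VTW = 30°.

Therefore, the measure of angle ∠VTW = 30°.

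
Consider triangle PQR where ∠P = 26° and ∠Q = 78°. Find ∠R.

angle R = 180 - 26 - 78 = 76 degrees.

76 degrees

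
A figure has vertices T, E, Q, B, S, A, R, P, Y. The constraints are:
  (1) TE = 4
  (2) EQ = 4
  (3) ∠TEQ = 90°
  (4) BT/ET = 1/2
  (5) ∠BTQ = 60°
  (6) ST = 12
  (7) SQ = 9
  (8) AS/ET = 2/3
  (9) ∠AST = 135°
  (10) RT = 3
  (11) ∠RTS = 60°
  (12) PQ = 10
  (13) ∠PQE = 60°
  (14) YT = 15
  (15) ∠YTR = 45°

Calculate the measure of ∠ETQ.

Step 1: By the law of cosines on triangle TEQ: TQ² = 4² + 4² − 2·4·4·cos(90°) = 32, so TQ = 4·√2.
Step 2: By the inverse law of cosines on triangle ETQ: cos(∠ETQ) = (4² + (4·√2)² − 4²) / (2·4·4·√2) = 32/45.25 = 0.7071, so ∠ETQ = 45°.

Therefore, the measure of angle ∠ETQ = 45°.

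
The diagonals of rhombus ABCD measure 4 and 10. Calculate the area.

The diagonals of a rhombus divide it into four right triangles.
Each triangle has legs 4/ 2 = 2 and 10/2 = 5, so each has area (1/2)*2*5 = 5.
Four such triangles give total area = (d1 * d2) / 2 = 20.

20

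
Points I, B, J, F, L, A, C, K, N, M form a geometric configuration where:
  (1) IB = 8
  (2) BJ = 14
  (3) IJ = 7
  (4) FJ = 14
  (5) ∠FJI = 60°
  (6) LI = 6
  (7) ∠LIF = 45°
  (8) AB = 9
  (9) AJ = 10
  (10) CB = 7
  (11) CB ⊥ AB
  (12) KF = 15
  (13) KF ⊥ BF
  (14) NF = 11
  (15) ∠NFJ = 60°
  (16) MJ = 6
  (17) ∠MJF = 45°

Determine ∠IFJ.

Step 1: By the law of cosines on triangle FJI: FI² = 14² + 7² − 2·14·7·cos(60°) = 147, so FI = 7·√3.
Step 2: By the inverse law of cosines on triangle IFJ: cos(∠IFJ) = ((7·√3)² + 14² − 7²) / (2·7·√3·14) = 294/339.48 = 0.866, so ∠IFJ = 30°.

Therefore, the measure of angle ∠IFJ = 30°.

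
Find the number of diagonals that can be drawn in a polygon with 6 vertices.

Total line segments between 6 vertices = C(6,2) = 15.
Subtract the 6 sides: 15 - 6 = 9 diagonals.

9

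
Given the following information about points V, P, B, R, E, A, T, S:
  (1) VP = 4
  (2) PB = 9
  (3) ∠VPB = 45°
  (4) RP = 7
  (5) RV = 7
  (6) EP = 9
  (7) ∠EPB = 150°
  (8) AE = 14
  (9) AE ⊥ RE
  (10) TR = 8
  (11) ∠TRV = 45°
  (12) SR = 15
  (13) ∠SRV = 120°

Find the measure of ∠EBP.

Step 1: By the law of cosines on triangle BPE: BE² = 9² + 9² − 2·9·9·cos(150°) = 302.3, so BE ≈ 17.39.
Step 2: By the inverse law of cosines on triangle EBP: cos(∠EBP) = (17.39² + 9² − 9²) / (2·17.39·9) = 302.3/312.96 = 0.9659, so ∠EBP = 15°.

Therefore, the measure of angle ∠EBP = 15°.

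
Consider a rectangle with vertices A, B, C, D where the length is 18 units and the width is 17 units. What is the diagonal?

A rectangle's diagonal splits it into two right triangles, with the diagonal as the hypotenuse.
By the Pythagorean theorem, d^2 = 18^2 + 17^2 = 613.
Therefore d = sqrt(613).

sqrt(613)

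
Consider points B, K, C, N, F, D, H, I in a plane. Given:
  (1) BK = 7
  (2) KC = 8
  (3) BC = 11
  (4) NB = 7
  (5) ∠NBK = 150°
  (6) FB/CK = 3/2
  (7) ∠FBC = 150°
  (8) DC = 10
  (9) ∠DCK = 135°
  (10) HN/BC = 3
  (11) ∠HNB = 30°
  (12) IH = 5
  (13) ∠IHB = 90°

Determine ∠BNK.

Step 1: By the law of cosines on triangle NBK: NK² = 7² + 7² − 2·7·7·cos(150°) = 182.87, so NK ≈ 13.52.
Step 2: By the inverse law of cosines on triangle BNK: cos(∠BNK) = (7² + 13.52² − 7²) / (2·7·13.52) = 182.87/189.32 = 0.9659, so ∠BNK = 15°.

Therefore, the measure of angle ∠BNK = 15°.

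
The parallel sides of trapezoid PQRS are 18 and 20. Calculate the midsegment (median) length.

The midsegment of a trapezoid = (base1 + base2) / 2
midsegment = (18 + 20) / 2
midsegment = 38 / 2
midsegment = 19

19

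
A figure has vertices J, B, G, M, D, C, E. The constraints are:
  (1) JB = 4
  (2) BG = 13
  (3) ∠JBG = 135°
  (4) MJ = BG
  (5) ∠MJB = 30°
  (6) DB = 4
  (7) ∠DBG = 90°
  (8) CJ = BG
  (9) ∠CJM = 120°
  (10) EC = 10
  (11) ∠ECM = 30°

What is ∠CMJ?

From the given relations: MJ = BG = 13; CJ = BG = 13.
Step 1: By the law of cosines on triangle MJC: MC² = 13² + 13² − 2·13·13·cos(120°) = 507, so MC = 13·√3.
Step 2: By the inverse law of cosines on triangle CMJ: cos(∠CMJ) = ((13·√3)² + 13² − 13²) / (2·13·√3·13) = 507/585.43 = 0.866, so ∠CMJ = 30°.

Therefore, the measure of angle ∠CMJ = 30°.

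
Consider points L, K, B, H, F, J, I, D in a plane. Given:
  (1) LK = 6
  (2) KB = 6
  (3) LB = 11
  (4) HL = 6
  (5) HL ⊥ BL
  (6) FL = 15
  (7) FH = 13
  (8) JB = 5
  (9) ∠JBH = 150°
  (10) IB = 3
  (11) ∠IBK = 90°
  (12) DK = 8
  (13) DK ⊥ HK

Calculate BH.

Step 1: By the law of cosines on triangle BLH: BH² = 11² + 6² − 2·11·6·cos(90°) = 157, so BH = √157.

Therefore, the length of BH = √157.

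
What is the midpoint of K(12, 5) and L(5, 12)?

The midpoint is the average of the coordinates:
x: (12 + 5)/2 = 17/2
y: (5 + 12)/2 = 17/2
Midpoint = (17/2, 17/2)

(17/2, 17/2)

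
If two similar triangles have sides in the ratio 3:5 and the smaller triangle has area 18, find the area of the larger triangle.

Area ratio = (3/5)^2 = 9/25. Area of the larger triangle = 18 * 25/9 = 50.

50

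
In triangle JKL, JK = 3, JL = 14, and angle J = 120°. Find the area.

When two sides and the included angle are known, the area formula is (1/2)ab sin(C).
The height from one side to the opposite vertex is 14 sin(120°) = 7*sqrt(3).
Area = (1/2) * 3 * 7*sqrt(3) = 21*sqrt(3)/2.

21*sqrt(3)/2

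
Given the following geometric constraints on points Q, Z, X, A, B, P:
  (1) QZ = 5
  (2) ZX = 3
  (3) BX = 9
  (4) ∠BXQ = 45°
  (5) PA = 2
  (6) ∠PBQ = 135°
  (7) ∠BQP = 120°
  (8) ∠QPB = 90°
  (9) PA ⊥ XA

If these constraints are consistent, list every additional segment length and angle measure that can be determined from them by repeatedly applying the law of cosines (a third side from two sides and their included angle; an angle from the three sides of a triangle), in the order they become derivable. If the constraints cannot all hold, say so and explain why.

These constraints are not satisfiable: (6), (7) and (8) are the three interior angles of triangle PBQ, which must sum to 180°, but 135° + 120° + 90° = 345°. No planar figure meets all of them, so nothing further can be derived.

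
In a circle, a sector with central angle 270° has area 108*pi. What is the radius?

r² = 360 × 108*pi / (π × 270) = 144, so r = 12.

12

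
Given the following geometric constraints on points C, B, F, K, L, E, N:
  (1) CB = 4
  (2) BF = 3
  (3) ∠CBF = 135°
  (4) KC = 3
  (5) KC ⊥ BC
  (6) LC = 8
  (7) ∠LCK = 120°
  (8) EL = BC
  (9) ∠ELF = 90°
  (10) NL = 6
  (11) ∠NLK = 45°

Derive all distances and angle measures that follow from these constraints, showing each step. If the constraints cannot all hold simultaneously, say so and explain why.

The constraints are consistent.

From the given relations:
  EL = BC = 4

Step 1: From CB = 4, BF = 3, and ∠CBF = 135°, by the law of cosines:
  CF² = CB² + BF² - 2·CB·BF·cos(135°) = 16 + 9 + 16.97 = 41.97
  CF ≈ 6.48

Step 2: From BC = 4, CK = 3, and ∠BCK = 90°, by the law of cosines:
  BK² = BC² + CK² - 2·BC·CK·cos(90°) = 16 + 9 - 0 = 25
  BK = 5

Step 3: From KC = 3, CL = 8, and ∠KCL = 120°, by the law of cosines:
  KL² = KC² + CL² - 2·KC·CL·cos(120°) = 9 + 64 + 24 = 97
  KL = √97

Step 4: From KL = √97, LN = 6, and ∠KLN = 45°, by the law of cosines:
  KN² = KL² + LN² - 2·KL·LN·cos(45°) = 97 + 36 - 83.57 = 49.43
  KN ≈ 7.03

Step 5: From CB = 4, CF = 6.48, BF = 3, by the inverse law of cosines:
  cos(∠BCF) = (CB² + CF² - BF²) / (2·CB·CF)
  ∠BCF = 19.11°

Step 6: From BC = 4, BK = 5, CK = 3, by the inverse law of cosines:
  cos(∠CBK) = (BC² + BK² - CK²) / (2·BC·BK)
  ∠CBK = 36.87°

Step 7: From FB = 3, FC = 6.48, BC = 4, by the inverse law of cosines:
  cos(∠BFC) = (FB² + FC² - BC²) / (2·FB·FC)
  ∠BFC = 25.89°

Step 8: From KB = 5, KC = 3, BC = 4, by the inverse law of cosines:
  cos(∠BKC) = (KB² + KC² - BC²) / (2·KB·KC)
  ∠BKC = 53.13°

Step 9: From KC = 3, KL = √97, CL = 8, by the inverse law of cosines:
  cos(∠CKL) = (KC² + KL² - CL²) / (2·KC·KL)
  ∠CKL = 44.7°

Step 10: From LC = 8, LK = √97, CK = 3, by the inverse law of cosines:
  cos(∠CLK) = (LC² + LK² - CK²) / (2·LC·LK)
  ∠CLK = 15.3°

Step 11: From KL = √97, KN = 7.03, LN = 6, by the inverse law of cosines:
  cos(∠LKN) = (KL² + KN² - LN²) / (2·KL·KN)
  ∠LKN = 37.12°

Step 12: From NK = 7.03, NL = 6, KL = √97, by the inverse law of cosines:
  cos(∠KNL) = (NK² + NL² - KL²) / (2·NK·NL)
  ∠KNL = 97.88°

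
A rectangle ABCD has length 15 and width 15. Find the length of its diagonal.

A rectangle's diagonal splits it into two right triangles, with the diagonal as the hypotenuse.
By the Pythagorean theorem, d^2 = 15^2 + 15^2 = 450.
Therefore d = sqrt(450) = 15*sqrt(2).

15*sqrt(2)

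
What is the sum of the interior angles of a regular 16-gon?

The sum of interior angles of an n-sided polygon is (n - 2) * 180.
For n = 16: (16 - 2) * 180 = 14 * 180 = 2520 degrees.

2520 degrees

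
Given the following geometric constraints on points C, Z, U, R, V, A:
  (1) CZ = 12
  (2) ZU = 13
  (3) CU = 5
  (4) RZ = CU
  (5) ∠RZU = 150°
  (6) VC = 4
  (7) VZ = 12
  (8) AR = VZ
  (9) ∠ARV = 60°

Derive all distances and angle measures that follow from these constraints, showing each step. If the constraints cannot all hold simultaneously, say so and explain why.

The constraints are consistent.

From the given relations:
  RZ = CU = 5
  AR = VZ = 12

Step 1: From UZ = 13, ZR = 5, and ∠UZR = 150°, by the law of cosines:
  UR² = UZ² + ZR² - 2·UZ·ZR·cos(150°) = 169 + 25 + 112.6 = 306.6
  UR ≈ 17.51

Step 2: From CU = 5, CZ = 12, UZ = 13, by the inverse law of cosines:
  cos(∠UCZ) = (CU² + CZ² - UZ²) / (2·CU·CZ)
  ∠UCZ = 90°

Step 3: From CV = 4, CZ = 12, VZ = 12, by the inverse law of cosines:
  cos(∠VCZ) = (CV² + CZ² - VZ²) / (2·CV·CZ)
  ∠VCZ = 80.41°

Step 4: From ZC = 12, ZU = 13, CU = 5, by the inverse law of cosines:
  cos(∠CZU) = (ZC² + ZU² - CU²) / (2·ZC·ZU)
  ∠CZU = 22.62°

Step 5: From ZC = 12, ZV = 12, CV = 4, by the inverse law of cosines:
  cos(∠CZV) = (ZC² + ZV² - CV²) / (2·ZC·ZV)
  ∠CZV = 19.19°

Step 6: From UC = 5, UZ = 13, CZ = 12, by the inverse law of cosines:
  cos(∠CUZ) = (UC² + UZ² - CZ²) / (2·UC·UZ)
  ∠CUZ = 67.38°

Step 7: From VC = 4, VZ = 12, CZ = 12, by the inverse law of cosines:
  cos(∠CVZ) = (VC² + VZ² - CZ²) / (2·VC·VZ)
  ∠CVZ = 80.41°

Step 8: From UR = 17.51, UZ = 13, RZ = 5, by the inverse law of cosines:
  cos(∠RUZ) = (UR² + UZ² - RZ²) / (2·UR·UZ)
  ∠RUZ = 8.21°

Step 9: From RU = 17.51, RZ = 5, UZ = 13, by the inverse law of cosines:
  cos(∠URZ) = (RU² + RZ² - UZ²) / (2·RU·RZ)
  ∠URZ = 21.79°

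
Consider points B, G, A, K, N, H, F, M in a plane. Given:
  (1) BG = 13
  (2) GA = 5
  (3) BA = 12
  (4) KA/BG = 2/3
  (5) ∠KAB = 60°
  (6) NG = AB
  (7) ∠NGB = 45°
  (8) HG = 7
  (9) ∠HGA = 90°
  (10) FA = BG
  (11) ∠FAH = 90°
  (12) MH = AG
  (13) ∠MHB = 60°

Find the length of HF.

From the given relations: FA = BG = 13.
Step 1: By the law of cosines on triangle HGA: HA² = 7² + 5² − 2·7·5·cos(90°) = 74, so HA = √74.
Step 2: By the law of cosines on triangle HAF: HF² = √74² + 13² − 2·√74·13·cos(90°) = 243, so HF = 9·√3.

Therefore, the length of HF = 9·√3.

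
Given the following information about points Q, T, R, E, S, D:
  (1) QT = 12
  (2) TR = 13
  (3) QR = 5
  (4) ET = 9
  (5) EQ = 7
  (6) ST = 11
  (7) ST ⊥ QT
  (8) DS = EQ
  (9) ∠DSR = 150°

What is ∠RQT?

Step 1: By the inverse law of cosines on triangle RQT: cos(∠RQT) = (5² + 12² − 13²) / (2·5·12) = 0/120 = 0, so ∠RQT = 90°.

Therefore, the measure of angle ∠RQT = 90°.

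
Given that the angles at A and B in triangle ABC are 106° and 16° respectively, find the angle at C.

angle C = 180 - 106 - 16 = 58 degrees.

58 degrees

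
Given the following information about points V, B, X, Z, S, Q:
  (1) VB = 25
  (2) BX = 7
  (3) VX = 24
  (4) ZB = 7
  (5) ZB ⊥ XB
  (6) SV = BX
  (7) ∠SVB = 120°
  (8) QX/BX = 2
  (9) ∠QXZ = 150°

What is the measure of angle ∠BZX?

Step 1: By the law of cosines on triangle ZBX: ZX² = 7² + 7² − 2·7·7·cos(90°) = 98, so ZX = 7·√2.
Step 2: By the inverse law of cosines on triangle BZX: cos(∠BZX) = (7² + (7·√2)² − 7²) / (2·7·7·√2) = 98/138.59 = 0.7071, so ∠BZX = 45°.

Therefore, the measure of angle ∠BZX = 45°.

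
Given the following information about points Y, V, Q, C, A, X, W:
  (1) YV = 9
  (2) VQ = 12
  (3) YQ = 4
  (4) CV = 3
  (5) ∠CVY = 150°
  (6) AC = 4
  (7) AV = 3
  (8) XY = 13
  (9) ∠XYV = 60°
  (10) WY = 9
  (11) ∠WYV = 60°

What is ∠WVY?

Step 1: By the law of cosines on triangle VYW: VW² = 9² + 9² − 2·9·9·cos(60°) = 81, so VW = 9.
Step 2: By the inverse law of cosines on triangle WVY: cos(∠WVY) = (9² + 9² − 9²) / (2·9·9) = 81/162 = 0.5, so ∠WVY = 60°.

Therefore, the measure of angle ∠WVY = 60°.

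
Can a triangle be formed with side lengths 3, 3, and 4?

For three segments to close into a triangle, no single side can be as long as the other two combined.
The longest side is 4, and 3 + 3 = 6 > 4.
A triangle can be formed.

Yes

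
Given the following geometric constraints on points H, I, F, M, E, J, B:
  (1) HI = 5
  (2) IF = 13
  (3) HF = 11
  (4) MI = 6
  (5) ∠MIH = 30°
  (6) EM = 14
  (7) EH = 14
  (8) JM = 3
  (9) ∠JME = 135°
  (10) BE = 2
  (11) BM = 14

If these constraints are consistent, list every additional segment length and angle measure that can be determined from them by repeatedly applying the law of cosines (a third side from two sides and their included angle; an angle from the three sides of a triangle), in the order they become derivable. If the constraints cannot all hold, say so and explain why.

The constraints are consistent. Derivable facts, in order:
After 1 step:
- EJ ≈ 16.26
- HM ≈ 3.01
- ∠BEM = 85.9°
- ∠BME = 8.19°
- ∠EBM = 85.9°
- ∠FHI = 102.07°
- ∠FIH = 55.84°
- ∠HFI = 22.09°
After 2 steps:
- ∠EHM = 83.84°
- ∠EJM = 37.5°
- ∠EMH = 83.84°
- ∠HEM = 12.33°
- ∠HMI = 56.26°
- ∠IHM = 93.74°
- ∠JEM = 7.5°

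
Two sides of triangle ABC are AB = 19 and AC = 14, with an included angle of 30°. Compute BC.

When two sides and the included angle are known, the law of cosines gives the third side.
c^2 = a^2 + b^2 - 2ab cos(C) generalizes the Pythagorean theorem to non-right triangles.
Here: BC^2 = 361 + 196 - 532*(sqrt(3)/2) = 557 - 266*sqrt(3)
BC = sqrt(557 - 266*sqrt(3))

sqrt(557 - 266*sqrt(3))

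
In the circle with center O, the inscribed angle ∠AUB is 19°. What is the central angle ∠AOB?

The inscribed angle theorem states that a central angle is always twice any inscribed angle that subtends the same arc.
Since the inscribed angle is 19°, the central angle = 2 × 19° = 38°.

38°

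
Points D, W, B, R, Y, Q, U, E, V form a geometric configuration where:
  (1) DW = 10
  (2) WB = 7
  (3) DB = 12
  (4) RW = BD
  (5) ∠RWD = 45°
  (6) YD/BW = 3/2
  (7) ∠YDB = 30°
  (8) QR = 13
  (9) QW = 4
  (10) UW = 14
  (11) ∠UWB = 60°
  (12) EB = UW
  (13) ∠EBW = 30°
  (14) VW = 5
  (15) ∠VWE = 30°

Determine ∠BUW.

Step 1: By the law of cosines on triangle UWB: UB² = 14² + 7² − 2·14·7·cos(60°) = 147, so UB = 7·√3.
Step 2: By the inverse law of cosines on triangle BUW: cos(∠BUW) = ((7·√3)² + 14² − 7²) / (2·7·√3·14) = 294/339.48 = 0.866, so ∠BUW = 30°.

Therefore, the measure of angle ∠BUW = 30°.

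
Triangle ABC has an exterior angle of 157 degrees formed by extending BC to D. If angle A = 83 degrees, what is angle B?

angle B = 157 - 83 = 74 degrees (exterior angle theorem).

74 degrees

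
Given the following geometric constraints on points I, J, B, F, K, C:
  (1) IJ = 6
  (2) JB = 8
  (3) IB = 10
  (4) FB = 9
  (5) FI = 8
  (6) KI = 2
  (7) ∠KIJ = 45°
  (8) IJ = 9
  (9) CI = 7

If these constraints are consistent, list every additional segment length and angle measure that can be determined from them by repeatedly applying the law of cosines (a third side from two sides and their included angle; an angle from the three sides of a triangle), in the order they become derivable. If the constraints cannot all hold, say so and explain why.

These constraints are not satisfiable: (1) IJ = 6 and (8) IJ = 9 assign two different lengths to the same segment. No planar figure meets all of them, so nothing further can be derived.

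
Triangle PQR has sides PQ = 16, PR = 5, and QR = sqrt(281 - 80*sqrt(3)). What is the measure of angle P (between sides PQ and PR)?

When all three sides of a triangle are known, the law of cosines can be rearranged to find any angle.
cos(C) = (a² + b² - c²) / (2ab) gives cos(P) = sqrt(3)/2.
Taking the inverse cosine: P = 30°.

30°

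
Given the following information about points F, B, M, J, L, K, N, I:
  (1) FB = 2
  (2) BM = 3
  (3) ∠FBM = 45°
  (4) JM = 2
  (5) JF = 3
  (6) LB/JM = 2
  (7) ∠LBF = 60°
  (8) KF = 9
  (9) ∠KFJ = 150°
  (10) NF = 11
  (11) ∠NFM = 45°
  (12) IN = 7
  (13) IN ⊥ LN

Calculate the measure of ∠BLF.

From the given relations: LB = 2·JM = 2·2 = 4.
Step 1: By the law of cosines on triangle LBF: LF² = 4² + 2² − 2·4·2·cos(60°) = 12, so LF = 2·√3.
Step 2: By the inverse law of cosines on triangle BLF: cos(∠BLF) = (4² + (2·√3)² − 2²) / (2·4·2·√3) = 24/27.71 = 0.866, so ∠BLF = 30°.

Therefore, the measure of angle ∠BLF = 30°.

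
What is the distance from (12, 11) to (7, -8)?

The horizontal distance is |7 - 12| = 5 and the vertical distance is |-8 - 11| = 19.
By the Pythagorean theorem, d = sqrt(5^2 + 19^2) = sqrt(386).

sqrt(386)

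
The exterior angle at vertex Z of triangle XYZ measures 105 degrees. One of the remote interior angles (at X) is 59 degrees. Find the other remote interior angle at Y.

By the exterior angle theorem: exterior angle = sum of remote interior angles.
105 = 59 + angle Y
angle Y = 105 - 59 = 46 degrees

46 degrees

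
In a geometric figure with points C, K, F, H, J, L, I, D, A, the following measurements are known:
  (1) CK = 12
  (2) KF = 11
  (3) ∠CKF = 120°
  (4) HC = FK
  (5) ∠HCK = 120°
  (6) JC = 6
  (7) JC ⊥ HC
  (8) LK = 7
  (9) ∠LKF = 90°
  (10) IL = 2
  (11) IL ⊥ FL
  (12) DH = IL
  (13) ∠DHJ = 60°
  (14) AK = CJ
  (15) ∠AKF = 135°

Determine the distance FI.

Step 1: By the law of cosines on triangle LKF: LF² = 7² + 11² − 2·7·11·cos(90°) = 170, so LF = √170.
Step 2: By the law of cosines on triangle FLI: FI² = √170² + 2² − 2·√170·2·cos(90°) = 174, so FI = √174.

Therefore, the length of FI = √174.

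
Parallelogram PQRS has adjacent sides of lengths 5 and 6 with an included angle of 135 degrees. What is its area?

Area = a * b * sin(theta)
Area = 5 * 6 * sin(135 degrees)
Area = 30 * sqrt(2)/2
Area = 15*sqrt(2)

15*sqrt(2)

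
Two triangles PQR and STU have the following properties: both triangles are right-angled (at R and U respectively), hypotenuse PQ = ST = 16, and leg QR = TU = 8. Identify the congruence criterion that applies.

Consider the given information: both triangles are right-angled (at R and U respectively), hypotenuse PQ = ST = 16, and leg QR = TU = 8
This is not SSS or ASA: SSS requires all three pairs of sides, but we don't have that. ASA requires two angles and the side between them.
The correct criterion is HL. The hypotenuse and one leg of two right triangles are equal (Hypotenuse-Leg).

HL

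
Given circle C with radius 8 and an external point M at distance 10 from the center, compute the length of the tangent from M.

tangent = √(d² - r²) = √(10² - 8²) = √(100 - 64) = √36 = 6

6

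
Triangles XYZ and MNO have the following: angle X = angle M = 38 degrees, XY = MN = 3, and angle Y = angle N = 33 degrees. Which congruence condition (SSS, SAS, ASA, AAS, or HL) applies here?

Consider the given information: angle X = angle M = 38 degrees, XY = MN = 3, and angle Y = angle N = 33 degrees
This is not AAS or HL: AAS requires two angles and a non-included side. HL only applies to right triangles with matching hypotenuse and leg.
The correct criterion is ASA. Two pairs of corresponding angles and the included side are equal (Angle-Side-Angle).

ASA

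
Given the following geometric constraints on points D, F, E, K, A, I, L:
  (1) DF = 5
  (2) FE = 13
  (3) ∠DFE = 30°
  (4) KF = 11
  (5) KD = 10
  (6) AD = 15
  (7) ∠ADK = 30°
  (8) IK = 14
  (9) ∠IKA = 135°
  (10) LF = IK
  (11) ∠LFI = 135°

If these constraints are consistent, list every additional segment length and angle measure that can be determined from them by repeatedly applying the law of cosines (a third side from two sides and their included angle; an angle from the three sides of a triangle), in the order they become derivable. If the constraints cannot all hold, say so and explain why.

The constraints are consistent. Derivable facts, in order:
After 1 step:
- DE ≈ 9.02
- KA ≈ 8.07
- ∠DFK = 65.28°
- ∠DKF = 27.01°
- ∠FDK = 87.71°
After 2 steps:
- AI ≈ 20.52
- ∠AKD = 111.74°
- ∠DAK = 38.26°
- ∠DEF = 16.09°
- ∠EDF = 133.91°
After 3 steps:
- ∠AIK = 16.16°
- ∠IAK = 28.84°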